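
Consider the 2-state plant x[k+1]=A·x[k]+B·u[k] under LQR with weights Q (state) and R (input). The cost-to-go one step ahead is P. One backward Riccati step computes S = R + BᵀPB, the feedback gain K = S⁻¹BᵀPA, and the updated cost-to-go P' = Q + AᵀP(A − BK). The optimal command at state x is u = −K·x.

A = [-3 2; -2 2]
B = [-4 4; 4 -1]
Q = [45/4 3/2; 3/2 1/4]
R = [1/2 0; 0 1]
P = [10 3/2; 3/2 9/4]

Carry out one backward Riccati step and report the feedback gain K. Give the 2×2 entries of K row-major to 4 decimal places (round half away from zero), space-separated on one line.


-0.8208 0.7542 -1.5675 1.2518

BᵀP = [-34.0000 3.0000; 38.5000 3.7500]
S = R + BᵀPB = [1/2 0; 0 1] + [148.0000 -139.0000; -139.0000 150.2500] = [148.5000 -139.0000; -139.0000 151.2500]
BᵀPA = [96.0000 -62.0000; -123.0000 84.5000]
K = S⁻¹·BᵀPA = [-0.8208 0.7542; -1.5675 1.2518]
A−BK = [-0.0130 0.0096; -0.2843 0.2349]
AᵀP(A−BK) = [2.9888 -2.4321; -2.4321 1.9834]
P' = Q + AᵀP(A−BK) = [14.2388 -0.9321; -0.9321 2.2334]
tr(P') = 16.4721


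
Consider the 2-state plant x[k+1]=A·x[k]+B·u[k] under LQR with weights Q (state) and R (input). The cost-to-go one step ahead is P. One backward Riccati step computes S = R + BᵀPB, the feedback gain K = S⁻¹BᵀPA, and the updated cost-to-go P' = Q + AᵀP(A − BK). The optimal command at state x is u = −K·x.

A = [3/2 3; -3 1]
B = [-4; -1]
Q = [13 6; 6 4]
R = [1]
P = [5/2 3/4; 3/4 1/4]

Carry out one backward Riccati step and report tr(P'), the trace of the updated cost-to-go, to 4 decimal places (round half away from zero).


17.8429

BᵀP = [-10.7500 -3.2500]
S = R + BᵀPB = [1] + [46.2500] = [47.2500]
BᵀPA = [-6.3750 -35.5000]
K = S⁻¹·BᵀPA = [-0.1349 -0.7513]
A−BK = [0.9603 -0.0053; -3.1349 0.2487]
AᵀP(A−BK) = [0.2649 0.0853; 0.0853 0.5780]
P' = Q + AᵀP(A−BK) = [13.2649 6.0853; 6.0853 4.5780]
tr(P') = 17.8429


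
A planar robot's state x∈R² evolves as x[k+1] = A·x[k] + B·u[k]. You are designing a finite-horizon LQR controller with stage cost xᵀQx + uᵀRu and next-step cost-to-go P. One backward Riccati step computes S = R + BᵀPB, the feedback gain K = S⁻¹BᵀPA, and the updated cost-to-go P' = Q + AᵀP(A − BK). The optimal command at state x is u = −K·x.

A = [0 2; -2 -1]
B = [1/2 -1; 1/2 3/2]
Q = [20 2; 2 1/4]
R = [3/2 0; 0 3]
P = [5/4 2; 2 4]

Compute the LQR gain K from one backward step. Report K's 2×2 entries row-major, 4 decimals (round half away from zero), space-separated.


-1.0581 0.1677 -0.6839 -0.1355

BᵀP = [1.6250 3.0000; 1.7500 4.0000]
S = R + BᵀPB = [3/2 0; 0 3] + [2.3125 2.8750; 2.8750 4.2500] = [3.8125 2.8750; 2.8750 7.2500]
BᵀPA = [-6.0000 0.2500; -8.0000 -0.5000]
K = S⁻¹·BᵀPA = [-1.0581 0.1677; -0.6839 -0.1355]
A−BK = [-0.1548 1.7806; -0.4452 -0.8806]
AᵀP(A−BK) = [4.1806 -0.0774; -0.0774 0.8903]
P' = Q + AᵀP(A−BK) = [24.1806 1.9226; 1.9226 1.1403]
tr(P') = 25.3210


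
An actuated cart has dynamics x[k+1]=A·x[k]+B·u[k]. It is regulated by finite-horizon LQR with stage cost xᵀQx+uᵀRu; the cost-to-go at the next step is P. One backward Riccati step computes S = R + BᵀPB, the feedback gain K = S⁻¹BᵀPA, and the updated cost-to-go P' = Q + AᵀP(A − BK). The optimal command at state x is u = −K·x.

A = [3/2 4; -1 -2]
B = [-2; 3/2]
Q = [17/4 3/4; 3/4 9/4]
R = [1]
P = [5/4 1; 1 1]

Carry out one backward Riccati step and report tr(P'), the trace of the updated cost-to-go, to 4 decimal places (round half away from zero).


10.8681

BᵀP = [-1.0000 -0.5000]
S = R + BᵀPB = [1] + [1.2500] = [2.2500]
BᵀPA = [-1.0000 -3.0000]
K = S⁻¹·BᵀPA = [-0.4444 -1.3333]
A−BK = [0.6111 1.3333; -0.3333 0.0000]
AᵀP(A−BK) = [0.3681 1.1667; 1.1667 4.0000]
P' = Q + AᵀP(A−BK) = [4.6181 1.9167; 1.9167 6.2500]
tr(P') = 10.8681


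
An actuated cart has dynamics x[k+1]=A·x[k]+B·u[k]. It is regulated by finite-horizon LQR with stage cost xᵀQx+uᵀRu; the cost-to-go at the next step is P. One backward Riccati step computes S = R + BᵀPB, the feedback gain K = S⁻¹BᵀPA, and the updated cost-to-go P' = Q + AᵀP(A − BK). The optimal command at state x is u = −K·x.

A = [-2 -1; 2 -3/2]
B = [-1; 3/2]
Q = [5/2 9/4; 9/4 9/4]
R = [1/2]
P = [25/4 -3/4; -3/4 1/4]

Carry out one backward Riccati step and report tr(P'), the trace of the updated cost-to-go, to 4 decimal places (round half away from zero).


BᵀP = [-7.3750 1.1250]
S = R + BᵀPB = [1/2] + [9.0625] = [9.5625]
BᵀPA = [17.0000 5.6875]
K = S⁻¹·BᵀPA = [1.7778 0.5948]
A−BK = [-0.2222 -0.4052; -0.6667 -2.3922]
AᵀP(A−BK) = [1.7778 0.8889; 0.8889 1.1797]
P' = Q + AᵀP(A−BK) = [4.2778 3.1389; 3.1389 3.4297]
tr(P') = 7.7075

7.7075


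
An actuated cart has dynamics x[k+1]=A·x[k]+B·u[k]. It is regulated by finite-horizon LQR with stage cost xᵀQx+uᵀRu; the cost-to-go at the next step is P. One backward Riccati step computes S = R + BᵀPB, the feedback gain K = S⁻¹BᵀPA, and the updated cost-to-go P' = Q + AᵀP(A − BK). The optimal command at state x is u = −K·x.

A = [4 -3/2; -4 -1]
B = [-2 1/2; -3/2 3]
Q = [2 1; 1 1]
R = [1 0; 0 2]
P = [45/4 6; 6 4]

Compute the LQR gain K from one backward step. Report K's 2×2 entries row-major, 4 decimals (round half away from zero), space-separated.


BᵀP = [-31.5000 -18.0000; 23.6250 15.0000]
S = R + BᵀPB = [1 0; 0 2] + [90.0000 -69.7500; -69.7500 56.8125] = [91.0000 -69.7500; -69.7500 58.8125]
BᵀPA = [-54.0000 65.2500; 34.5000 -50.4375]
K = S⁻¹·BᵀPA = [-1.5805 0.6562; -1.2878 -0.0793]
A−BK = [1.4829 -0.1479; -2.5073 0.2223]
AᵀP(A−BK) = [11.0829 -1.3268; -1.3268 0.4924]
P' = Q + AᵀP(A−BK) = [13.0829 -0.3268; -0.3268 1.4924]
tr(P') = 14.5754

-1.5805 0.6562 -1.2878 -0.0793


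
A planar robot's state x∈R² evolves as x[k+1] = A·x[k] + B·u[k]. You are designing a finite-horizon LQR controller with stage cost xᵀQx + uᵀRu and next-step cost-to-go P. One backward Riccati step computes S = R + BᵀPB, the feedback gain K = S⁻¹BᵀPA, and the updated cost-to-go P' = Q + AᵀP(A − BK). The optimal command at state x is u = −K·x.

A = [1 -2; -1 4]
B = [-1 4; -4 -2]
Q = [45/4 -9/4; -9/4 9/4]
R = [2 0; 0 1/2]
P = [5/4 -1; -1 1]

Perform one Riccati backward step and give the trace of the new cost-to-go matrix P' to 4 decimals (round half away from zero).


14.3185

BᵀP = [2.7500 -3.0000; 7.0000 -6.0000]
S = R + BᵀPB = [2 0; 0 1/2] + [9.2500 17.0000; 17.0000 40.0000] = [11.2500 17.0000; 17.0000 40.5000]
BᵀPA = [5.7500 -17.5000; 13.0000 -38.0000]
K = S⁻¹·BᵀPA = [0.0713 -0.3766; 0.2911 -0.7802]
A−BK = [-0.0930 0.7442; -0.1328 0.9332]
AᵀP(A−BK) = [0.0563 -0.1920; -0.1920 0.7622]
P' = Q + AᵀP(A−BK) = [11.3063 -2.4420; -2.4420 3.0122]
tr(P') = 14.3185


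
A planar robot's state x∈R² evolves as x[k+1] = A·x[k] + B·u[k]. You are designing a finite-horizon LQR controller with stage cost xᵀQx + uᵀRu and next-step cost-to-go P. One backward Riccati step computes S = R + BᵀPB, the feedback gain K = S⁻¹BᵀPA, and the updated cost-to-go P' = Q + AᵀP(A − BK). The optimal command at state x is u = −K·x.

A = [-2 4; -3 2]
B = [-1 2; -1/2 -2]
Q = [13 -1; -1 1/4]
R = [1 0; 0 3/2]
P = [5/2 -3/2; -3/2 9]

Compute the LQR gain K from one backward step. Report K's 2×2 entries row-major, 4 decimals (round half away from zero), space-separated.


BᵀP = [-1.7500 -3.0000; 8.0000 -21.0000]
S = R + BᵀPB = [1 0; 0 3/2] + [3.2500 2.5000; 2.5000 58.0000] = [4.2500 2.5000; 2.5000 59.5000]
BᵀPA = [12.5000 -13.0000; 47.0000 -10.0000]
K = S⁻¹·BᵀPA = [2.5393 -3.0350; 0.6832 -0.0405]
A−BK = [-0.8272 1.0461; -0.3639 0.4014]
AᵀP(A−BK) = [9.1475 -10.1571; -10.1571 12.1399]
P' = Q + AᵀP(A−BK) = [22.1475 -11.1571; -11.1571 12.3899]
tr(P') = 34.5374

2.5393 -3.0350 0.6832 -0.0405


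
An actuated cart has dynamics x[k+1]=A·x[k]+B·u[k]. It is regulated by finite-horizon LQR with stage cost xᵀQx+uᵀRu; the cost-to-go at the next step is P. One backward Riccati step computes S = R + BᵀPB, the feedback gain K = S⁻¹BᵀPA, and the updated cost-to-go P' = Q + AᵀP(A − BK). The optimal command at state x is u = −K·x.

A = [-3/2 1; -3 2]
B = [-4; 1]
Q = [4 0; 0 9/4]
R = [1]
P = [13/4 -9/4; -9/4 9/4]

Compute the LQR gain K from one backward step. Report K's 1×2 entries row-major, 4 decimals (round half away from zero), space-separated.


BᵀP = [-15.2500 11.2500]
S = R + BᵀPB = [1] + [72.2500] = [73.2500]
BᵀPA = [-10.8750 7.2500]
K = S⁻¹·BᵀPA = [-0.1485 0.0990]
A−BK = [-2.0939 1.3959; -2.8515 1.9010]
AᵀP(A−BK) = [5.6980 -3.7986; -3.7986 2.5324]
P' = Q + AᵀP(A−BK) = [9.6980 -3.7986; -3.7986 4.7824]
tr(P') = 14.4804

-0.1485 0.0990


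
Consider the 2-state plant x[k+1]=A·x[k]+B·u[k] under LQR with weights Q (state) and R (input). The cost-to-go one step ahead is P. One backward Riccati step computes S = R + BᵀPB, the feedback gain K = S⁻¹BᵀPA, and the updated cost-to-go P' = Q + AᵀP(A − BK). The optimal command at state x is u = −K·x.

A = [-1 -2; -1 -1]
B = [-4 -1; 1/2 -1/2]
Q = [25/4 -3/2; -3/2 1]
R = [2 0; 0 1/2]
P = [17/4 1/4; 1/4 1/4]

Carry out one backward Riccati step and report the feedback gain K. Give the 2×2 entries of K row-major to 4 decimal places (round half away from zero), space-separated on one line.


0.1528 0.3469 0.4158 0.6162

BᵀP = [-16.8750 -0.8750; -4.3750 -0.3750]
S = R + BᵀPB = [2 0; 0 1/2] + [67.0625 17.3125; 17.3125 4.5625] = [69.0625 17.3125; 17.3125 5.0625]
BᵀPA = [17.7500 34.6250; 4.7500 9.1250]
K = S⁻¹·BᵀPA = [0.1528 0.3469; 0.4158 0.6162]
A−BK = [0.0269 0.0038; -0.8685 -0.8654]
AᵀP(A−BK) = [0.3131 0.4158; 0.4158 0.6162]
P' = Q + AᵀP(A−BK) = [6.5631 -1.0842; -1.0842 1.6162]
tr(P') = 8.1792


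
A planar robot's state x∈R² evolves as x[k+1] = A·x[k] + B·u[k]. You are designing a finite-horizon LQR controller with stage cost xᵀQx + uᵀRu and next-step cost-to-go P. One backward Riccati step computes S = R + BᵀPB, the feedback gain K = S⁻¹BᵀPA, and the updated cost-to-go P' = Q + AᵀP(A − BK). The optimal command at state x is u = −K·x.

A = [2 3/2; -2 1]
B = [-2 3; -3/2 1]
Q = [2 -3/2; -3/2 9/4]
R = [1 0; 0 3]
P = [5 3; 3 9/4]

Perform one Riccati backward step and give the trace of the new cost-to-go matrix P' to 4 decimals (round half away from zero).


BᵀP = [-14.5000 -9.3750; 18.0000 11.2500]
S = R + BᵀPB = [1 0; 0 3] + [43.0625 -52.8750; -52.8750 65.2500] = [44.0625 -52.8750; -52.8750 68.2500]
BᵀPA = [-10.2500 -31.1250; 13.5000 38.2500]
K = S⁻¹·BᵀPA = [0.0674 -0.4814; 0.2500 0.1875]
A−BK = [1.3848 -0.0253; -2.1489 0.0904]
AᵀP(A−BK) = [2.3156 0.0346; 0.0346 0.3451]
P' = Q + AᵀP(A−BK) = [4.3156 -1.4654; -1.4654 2.5951]
tr(P') = 6.9107

6.9107


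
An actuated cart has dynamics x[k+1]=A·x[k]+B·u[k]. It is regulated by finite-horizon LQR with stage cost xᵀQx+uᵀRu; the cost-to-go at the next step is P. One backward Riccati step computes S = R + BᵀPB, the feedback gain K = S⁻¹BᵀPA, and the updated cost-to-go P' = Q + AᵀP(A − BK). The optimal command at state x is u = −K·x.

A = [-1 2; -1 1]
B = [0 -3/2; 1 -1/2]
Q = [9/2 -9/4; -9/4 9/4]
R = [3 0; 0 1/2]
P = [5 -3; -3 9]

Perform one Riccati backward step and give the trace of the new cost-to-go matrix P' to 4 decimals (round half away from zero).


BᵀP = [-3.0000 9.0000; -6.0000 0.0000]
S = R + BᵀPB = [3 0; 0 1/2] + [9.0000 0.0000; 0.0000 9.0000] = [12.0000 0.0000; 0.0000 9.5000]
BᵀPA = [-6.0000 3.0000; 6.0000 -12.0000]
K = S⁻¹·BᵀPA = [-0.5000 0.2500; 0.6316 -1.2632]
A−BK = [-0.0526 0.1053; -0.1842 0.1184]
AᵀP(A−BK) = [1.2105 -0.9211; -0.9211 1.0921]
P' = Q + AᵀP(A−BK) = [5.7105 -3.1711; -3.1711 3.3421]
tr(P') = 9.0526

9.0526


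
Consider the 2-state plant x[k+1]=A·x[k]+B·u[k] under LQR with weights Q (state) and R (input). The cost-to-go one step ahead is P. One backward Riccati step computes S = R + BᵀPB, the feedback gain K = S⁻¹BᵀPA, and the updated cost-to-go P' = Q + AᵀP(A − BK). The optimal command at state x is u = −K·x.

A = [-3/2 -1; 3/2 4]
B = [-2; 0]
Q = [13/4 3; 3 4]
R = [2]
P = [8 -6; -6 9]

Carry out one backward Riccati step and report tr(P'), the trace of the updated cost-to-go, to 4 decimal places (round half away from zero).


BᵀP = [-16.0000 12.0000]
S = R + BᵀPB = [2] + [32.0000] = [34.0000]
BᵀPA = [42.0000 64.0000]
K = S⁻¹·BᵀPA = [1.2353 1.8824]
A−BK = [0.9706 2.7647; 1.5000 4.0000]
AᵀP(A−BK) = [13.3676 31.9412; 31.9412 79.5294]
P' = Q + AᵀP(A−BK) = [16.6176 34.9412; 34.9412 83.5294]
tr(P') = 100.1471

100.1471


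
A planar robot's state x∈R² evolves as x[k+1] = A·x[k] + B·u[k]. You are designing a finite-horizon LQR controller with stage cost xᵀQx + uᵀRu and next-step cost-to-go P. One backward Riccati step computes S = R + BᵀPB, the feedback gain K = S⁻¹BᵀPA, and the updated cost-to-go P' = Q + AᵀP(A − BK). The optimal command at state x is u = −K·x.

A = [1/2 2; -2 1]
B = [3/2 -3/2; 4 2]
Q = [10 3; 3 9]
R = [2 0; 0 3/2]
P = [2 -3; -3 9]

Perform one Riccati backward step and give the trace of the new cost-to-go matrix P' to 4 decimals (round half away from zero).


20.6378

BᵀP = [-9.0000 31.5000; -9.0000 22.5000]
S = R + BᵀPB = [2 0; 0 3/2] + [112.5000 76.5000; 76.5000 58.5000] = [114.5000 76.5000; 76.5000 60.0000]
BᵀPA = [-67.5000 13.5000; -49.5000 4.5000]
K = S⁻¹·BᵀPA = [-0.2587 0.4576; -0.4952 -0.5085]
A−BK = [0.1452 0.5508; 0.0251 0.1864]
AᵀP(A−BK) = [0.5276 0.2203; 0.2203 1.1102]
P' = Q + AᵀP(A−BK) = [10.5276 3.2203; 3.2203 10.1102]
tr(P') = 20.6378


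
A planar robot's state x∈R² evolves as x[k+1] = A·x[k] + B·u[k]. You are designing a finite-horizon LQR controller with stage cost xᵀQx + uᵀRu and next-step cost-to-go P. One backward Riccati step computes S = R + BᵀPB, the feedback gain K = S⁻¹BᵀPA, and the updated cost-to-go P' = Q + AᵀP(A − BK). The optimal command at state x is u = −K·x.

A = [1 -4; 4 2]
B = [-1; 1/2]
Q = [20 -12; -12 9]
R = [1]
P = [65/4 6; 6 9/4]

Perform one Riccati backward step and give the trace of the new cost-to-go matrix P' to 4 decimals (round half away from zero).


BᵀP = [-13.2500 -4.8750]
S = R + BᵀPB = [1] + [10.8125] = [11.8125]
BᵀPA = [-32.7500 43.2500]
K = S⁻¹·BᵀPA = [-2.7725 3.6614]
A−BK = [-1.7725 -0.3386; 5.3862 0.1693]
AᵀP(A−BK) = [9.4511 -11.0899; -11.0899 14.6455]
P' = Q + AᵀP(A−BK) = [29.4511 -23.0899; -23.0899 23.6455]
tr(P') = 53.0966

53.0966


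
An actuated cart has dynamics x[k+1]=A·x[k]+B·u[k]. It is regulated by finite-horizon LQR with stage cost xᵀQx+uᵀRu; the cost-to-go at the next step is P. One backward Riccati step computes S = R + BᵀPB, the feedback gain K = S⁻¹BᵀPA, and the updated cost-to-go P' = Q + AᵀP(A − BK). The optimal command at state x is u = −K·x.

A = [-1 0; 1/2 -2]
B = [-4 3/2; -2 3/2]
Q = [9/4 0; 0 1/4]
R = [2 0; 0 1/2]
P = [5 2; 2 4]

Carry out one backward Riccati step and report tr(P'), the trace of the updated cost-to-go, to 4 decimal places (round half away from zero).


BᵀP = [-24.0000 -16.0000; 10.5000 9.0000]
S = R + BᵀPB = [2 0; 0 1/2] + [128.0000 -60.0000; -60.0000 29.2500] = [130.0000 -60.0000; -60.0000 29.7500]
BᵀPA = [16.0000 32.0000; -6.0000 -18.0000]
K = S⁻¹·BᵀPA = [0.4336 -0.4785; 0.6729 -1.5701]
A−BK = [-0.2748 0.4411; 0.3579 -0.6019]
AᵀP(A−BK) = [1.0991 -1.7645; -1.7645 3.0505]
P' = Q + AᵀP(A−BK) = [3.3491 -1.7645; -1.7645 3.3005]
tr(P') = 6.6495

6.6495


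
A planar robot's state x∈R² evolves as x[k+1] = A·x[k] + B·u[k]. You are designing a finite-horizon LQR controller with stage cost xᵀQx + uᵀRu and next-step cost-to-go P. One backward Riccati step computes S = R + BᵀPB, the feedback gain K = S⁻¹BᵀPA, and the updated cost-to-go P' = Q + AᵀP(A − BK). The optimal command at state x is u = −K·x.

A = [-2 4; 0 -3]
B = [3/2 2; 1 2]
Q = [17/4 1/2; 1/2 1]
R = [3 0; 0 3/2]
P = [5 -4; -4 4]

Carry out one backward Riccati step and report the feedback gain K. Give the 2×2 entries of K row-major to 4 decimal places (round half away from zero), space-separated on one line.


-1.0443 3.3892 -0.1576 -0.3941

BᵀP = [3.5000 -2.0000; 2.0000 0.0000]
S = R + BᵀPB = [3 0; 0 3/2] + [3.2500 3.0000; 3.0000 4.0000] = [6.2500 3.0000; 3.0000 5.5000]
BᵀPA = [-7.0000 20.0000; -4.0000 8.0000]
K = S⁻¹·BᵀPA = [-1.0443 3.3892; -0.1576 -0.3941]
A−BK = [-0.1182 -0.2956; 1.3596 -5.6010]
AᵀP(A−BK) = [12.0591 -41.8522; -41.8522 147.3695]
P' = Q + AᵀP(A−BK) = [16.3091 -41.3522; -41.3522 148.3695]
tr(P') = 164.6786


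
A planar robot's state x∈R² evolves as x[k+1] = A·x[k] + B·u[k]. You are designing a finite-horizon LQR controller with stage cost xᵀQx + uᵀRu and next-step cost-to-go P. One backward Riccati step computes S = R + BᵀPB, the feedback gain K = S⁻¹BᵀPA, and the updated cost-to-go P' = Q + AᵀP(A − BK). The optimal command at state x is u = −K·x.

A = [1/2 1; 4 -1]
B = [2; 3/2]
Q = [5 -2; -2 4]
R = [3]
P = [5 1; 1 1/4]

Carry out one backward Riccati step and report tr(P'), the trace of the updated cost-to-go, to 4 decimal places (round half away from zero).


10.8166

BᵀP = [11.5000 2.3750]
S = R + BᵀPB = [3] + [26.5625] = [29.5625]
BᵀPA = [15.2500 9.1250]
K = S⁻¹·BᵀPA = [0.5159 0.3087]
A−BK = [-0.5317 0.3827; 3.2262 -1.4630]
AᵀP(A−BK) = [1.3832 0.2928; 0.2928 0.4334]
P' = Q + AᵀP(A−BK) = [6.3832 -1.7072; -1.7072 4.4334]
tr(P') = 10.8166


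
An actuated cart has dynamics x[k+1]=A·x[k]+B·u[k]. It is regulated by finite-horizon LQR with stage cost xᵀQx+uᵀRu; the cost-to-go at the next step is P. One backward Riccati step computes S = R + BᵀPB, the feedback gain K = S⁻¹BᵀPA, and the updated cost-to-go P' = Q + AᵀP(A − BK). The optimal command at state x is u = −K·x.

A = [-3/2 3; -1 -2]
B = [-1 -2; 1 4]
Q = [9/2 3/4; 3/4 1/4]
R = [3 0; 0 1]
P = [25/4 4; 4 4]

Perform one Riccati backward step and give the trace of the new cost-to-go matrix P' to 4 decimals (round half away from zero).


36.4419

BᵀP = [-2.2500 0.0000; 3.5000 8.0000]
S = R + BᵀPB = [3 0; 0 1] + [2.2500 4.5000; 4.5000 25.0000] = [5.2500 4.5000; 4.5000 26.0000]
BᵀPA = [3.3750 -6.7500; -13.2500 -5.5000]
K = S⁻¹·BᵀPA = [1.2677 -1.2968; -0.7290 0.0129]
A−BK = [-1.6903 1.7290; 0.6484 -0.7548]
AᵀP(A−BK) = [16.1242 -15.5774; -15.5774 15.5677]
P' = Q + AᵀP(A−BK) = [20.6242 -14.8274; -14.8274 15.8177]
tr(P') = 36.4419


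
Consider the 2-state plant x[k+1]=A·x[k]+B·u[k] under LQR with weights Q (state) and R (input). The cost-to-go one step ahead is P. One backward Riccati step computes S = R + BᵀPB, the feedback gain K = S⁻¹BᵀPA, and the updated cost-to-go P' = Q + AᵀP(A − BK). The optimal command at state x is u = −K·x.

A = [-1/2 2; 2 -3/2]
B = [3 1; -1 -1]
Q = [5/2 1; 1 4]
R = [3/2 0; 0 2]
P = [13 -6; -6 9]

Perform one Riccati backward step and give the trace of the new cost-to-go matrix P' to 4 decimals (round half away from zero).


BᵀP = [45.0000 -27.0000; 19.0000 -15.0000]
S = R + BᵀPB = [3/2 0; 0 2] + [162.0000 72.0000; 72.0000 34.0000] = [163.5000 72.0000; 72.0000 36.0000]
BᵀPA = [-76.5000 130.5000; -39.5000 60.5000]
K = S⁻¹·BᵀPA = [0.1282 0.4872; -1.3536 0.7062]
A−BK = [0.4690 -0.1677; 0.7746 -0.3066]
AᵀP(A−BK) = [7.5892 -3.3360; -3.3360 1.9482]
P' = Q + AᵀP(A−BK) = [10.0892 -2.3360; -2.3360 5.9482]
tr(P') = 16.0374

16.0374


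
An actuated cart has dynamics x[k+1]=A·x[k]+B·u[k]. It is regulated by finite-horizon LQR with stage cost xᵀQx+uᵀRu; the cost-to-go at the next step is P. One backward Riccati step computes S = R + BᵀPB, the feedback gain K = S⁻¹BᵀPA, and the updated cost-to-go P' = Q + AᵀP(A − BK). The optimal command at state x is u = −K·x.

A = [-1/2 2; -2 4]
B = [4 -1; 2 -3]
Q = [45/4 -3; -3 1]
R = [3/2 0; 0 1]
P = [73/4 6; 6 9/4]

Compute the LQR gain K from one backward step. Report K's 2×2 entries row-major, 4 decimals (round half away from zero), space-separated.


BᵀP = [85.0000 28.5000; -36.2500 -12.7500]
S = R + BᵀPB = [3/2 0; 0 1] + [397.0000 -170.5000; -170.5000 74.5000] = [398.5000 -170.5000; -170.5000 75.5000]
BᵀPA = [-99.5000 284.0000; 43.6250 -123.5000]
K = S⁻¹·BᵀPA = [-0.0730 0.3790; 0.4130 -0.7799]
A−BK = [0.2049 -0.2959; -0.6150 0.9024]
AᵀP(A−BK) = [0.2836 -0.5175; -0.5175 1.0496]
P' = Q + AᵀP(A−BK) = [11.5336 -3.5175; -3.5175 2.0496]
tr(P') = 13.5832

-0.0730 0.3790 0.4130 -0.7799


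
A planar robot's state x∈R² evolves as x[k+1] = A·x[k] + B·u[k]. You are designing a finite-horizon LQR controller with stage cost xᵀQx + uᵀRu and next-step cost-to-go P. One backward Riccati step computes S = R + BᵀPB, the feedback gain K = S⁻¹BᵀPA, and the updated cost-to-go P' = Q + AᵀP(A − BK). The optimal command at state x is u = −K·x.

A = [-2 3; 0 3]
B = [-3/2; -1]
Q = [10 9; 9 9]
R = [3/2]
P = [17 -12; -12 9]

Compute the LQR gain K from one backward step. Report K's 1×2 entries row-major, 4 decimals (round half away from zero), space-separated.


2.1176 -1.0588

BᵀP = [-13.5000 9.0000]
S = R + BᵀPB = [3/2] + [11.2500] = [12.7500]
BᵀPA = [27.0000 -13.5000]
K = S⁻¹·BᵀPA = [2.1176 -1.0588]
A−BK = [1.1765 1.4118; 2.1176 1.9412]
AᵀP(A−BK) = [10.8235 -1.4118; -1.4118 3.7059]
P' = Q + AᵀP(A−BK) = [20.8235 7.5882; 7.5882 12.7059]
tr(P') = 33.5294


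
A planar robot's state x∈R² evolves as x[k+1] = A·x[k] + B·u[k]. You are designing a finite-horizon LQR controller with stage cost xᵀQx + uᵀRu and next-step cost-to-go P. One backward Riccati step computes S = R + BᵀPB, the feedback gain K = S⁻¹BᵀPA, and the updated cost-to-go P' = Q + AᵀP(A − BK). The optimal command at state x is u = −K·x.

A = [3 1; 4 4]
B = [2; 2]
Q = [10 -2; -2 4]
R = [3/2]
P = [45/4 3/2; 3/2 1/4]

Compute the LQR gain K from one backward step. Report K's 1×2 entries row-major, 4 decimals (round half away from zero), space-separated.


BᵀP = [25.5000 3.5000]
S = R + BᵀPB = [3/2] + [58.0000] = [59.5000]
BᵀPA = [90.5000 39.5000]
K = S⁻¹·BᵀPA = [1.5210 0.6639]
A−BK = [-0.0420 -0.3277; 0.9580 2.6723]
AᵀP(A−BK) = [3.5987 1.6702; 1.6702 1.0273]
P' = Q + AᵀP(A−BK) = [13.5987 -0.3298; -0.3298 5.0273]
tr(P') = 18.6261

1.5210 0.6639


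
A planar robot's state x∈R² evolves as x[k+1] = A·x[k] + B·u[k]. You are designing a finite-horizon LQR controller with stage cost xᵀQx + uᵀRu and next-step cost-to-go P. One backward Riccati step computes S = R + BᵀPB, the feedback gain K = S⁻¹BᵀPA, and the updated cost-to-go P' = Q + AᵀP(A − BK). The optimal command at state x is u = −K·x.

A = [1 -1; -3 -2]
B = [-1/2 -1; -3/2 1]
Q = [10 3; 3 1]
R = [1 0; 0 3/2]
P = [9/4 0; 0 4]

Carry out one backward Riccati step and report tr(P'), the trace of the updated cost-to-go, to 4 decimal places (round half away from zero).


16.6224

BᵀP = [-1.1250 -6.0000; -2.2500 4.0000]
S = R + BᵀPB = [1 0; 0 3/2] + [9.5625 -4.8750; -4.8750 6.2500] = [10.5625 -4.8750; -4.8750 7.7500]
BᵀPA = [16.8750 13.1250; -14.2500 -5.7500]
K = S⁻¹·BᵀPA = [1.0554 1.2684; -1.1748 0.0559]
A−BK = [0.3529 -0.3098; -0.2421 -0.1533]
AᵀP(A−BK) = [3.6988 1.1425; 1.1425 1.9236]
P' = Q + AᵀP(A−BK) = [13.6988 4.1425; 4.1425 2.9236]
tr(P') = 16.6224


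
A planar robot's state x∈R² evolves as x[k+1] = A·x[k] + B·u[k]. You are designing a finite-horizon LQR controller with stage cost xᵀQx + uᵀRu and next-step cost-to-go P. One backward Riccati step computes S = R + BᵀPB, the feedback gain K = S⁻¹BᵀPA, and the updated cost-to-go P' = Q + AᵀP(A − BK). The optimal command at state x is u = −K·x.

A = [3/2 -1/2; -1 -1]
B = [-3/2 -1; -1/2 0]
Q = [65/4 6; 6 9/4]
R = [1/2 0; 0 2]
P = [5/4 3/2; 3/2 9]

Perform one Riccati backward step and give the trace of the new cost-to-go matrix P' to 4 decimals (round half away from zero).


BᵀP = [-2.6250 -6.7500; -1.2500 -1.5000]
S = R + BᵀPB = [1/2 0; 0 2] + [7.3125 2.6250; 2.6250 1.2500] = [7.8125 2.6250; 2.6250 3.2500]
BᵀPA = [2.8125 8.0625; -0.3750 2.1250]
K = S⁻¹·BᵀPA = [0.5473 1.1149; -0.5574 -0.2466]
A−BK = [1.7635 0.9257; -0.7264 -0.4426]
AᵀP(A−BK) = [5.5642 3.3345; 3.3345 2.3480]
P' = Q + AᵀP(A−BK) = [21.8142 9.3345; 9.3345 4.5980]
tr(P') = 26.4122

26.4122


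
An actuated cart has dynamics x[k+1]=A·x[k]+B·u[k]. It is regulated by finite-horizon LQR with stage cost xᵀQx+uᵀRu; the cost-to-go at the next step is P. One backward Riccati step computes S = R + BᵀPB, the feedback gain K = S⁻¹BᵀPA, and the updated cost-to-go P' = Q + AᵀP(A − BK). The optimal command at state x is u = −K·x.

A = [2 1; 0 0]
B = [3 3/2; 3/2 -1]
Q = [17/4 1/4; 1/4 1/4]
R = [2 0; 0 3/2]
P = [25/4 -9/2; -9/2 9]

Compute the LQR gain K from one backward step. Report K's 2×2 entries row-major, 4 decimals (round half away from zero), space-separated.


0.3689 0.1844 0.5546 0.2773

BᵀP = [12.0000 0.0000; 13.8750 -15.7500]
S = R + BᵀPB = [2 0; 0 3/2] + [36.0000 18.0000; 18.0000 36.5625] = [38.0000 18.0000; 18.0000 38.0625]
BᵀPA = [24.0000 12.0000; 27.7500 13.8750]
K = S⁻¹·BᵀPA = [0.3689 0.1844; 0.5546 0.2773]
A−BK = [0.0615 0.0307; 0.0013 0.0007]
AᵀP(A−BK) = [0.7564 0.3782; 0.3782 0.1891]
P' = Q + AᵀP(A−BK) = [5.0064 0.6282; 0.6282 0.4391]
tr(P') = 5.4455


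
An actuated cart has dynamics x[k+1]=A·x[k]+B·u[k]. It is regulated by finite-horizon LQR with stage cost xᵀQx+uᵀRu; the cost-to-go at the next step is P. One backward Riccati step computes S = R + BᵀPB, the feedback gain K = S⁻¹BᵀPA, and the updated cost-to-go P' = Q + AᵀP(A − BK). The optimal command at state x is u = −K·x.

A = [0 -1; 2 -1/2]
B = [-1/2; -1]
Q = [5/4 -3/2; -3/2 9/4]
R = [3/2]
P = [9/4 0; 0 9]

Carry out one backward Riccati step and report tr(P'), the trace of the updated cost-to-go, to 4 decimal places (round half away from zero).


11.8517

BᵀP = [-1.1250 -9.0000]
S = R + BᵀPB = [3/2] + [9.5625] = [11.0625]
BᵀPA = [-18.0000 5.6250]
K = S⁻¹·BᵀPA = [-1.6271 0.5085]
A−BK = [-0.8136 -0.7458; 0.3729 0.0085]
AᵀP(A−BK) = [6.7119 0.1525; 0.1525 1.6398]
P' = Q + AᵀP(A−BK) = [7.9619 -1.3475; -1.3475 3.8898]
tr(P') = 11.8517


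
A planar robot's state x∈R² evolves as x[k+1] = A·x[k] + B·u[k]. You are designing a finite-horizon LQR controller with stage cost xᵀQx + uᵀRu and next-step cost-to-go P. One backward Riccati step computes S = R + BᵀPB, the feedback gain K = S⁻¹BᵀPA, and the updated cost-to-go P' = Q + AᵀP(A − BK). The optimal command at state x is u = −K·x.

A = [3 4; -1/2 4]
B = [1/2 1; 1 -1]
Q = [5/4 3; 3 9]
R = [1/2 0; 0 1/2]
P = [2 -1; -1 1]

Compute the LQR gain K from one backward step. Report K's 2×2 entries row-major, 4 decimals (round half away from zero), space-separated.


BᵀP = [0.0000 0.5000; 3.0000 -2.0000]
S = R + BᵀPB = [1/2 0; 0 1/2] + [0.5000 -0.5000; -0.5000 5.0000] = [1.0000 -0.5000; -0.5000 5.5000]
BᵀPA = [-0.2500 2.0000; 10.0000 4.0000]
K = S⁻¹·BᵀPA = [0.6905 2.4762; 1.8810 0.9524]
A−BK = [0.7738 1.8095; 0.6905 2.4762]
AᵀP(A−BK) = [2.6131 3.0952; 3.0952 7.2381]
P' = Q + AᵀP(A−BK) = [3.8631 6.0952; 6.0952 16.2381]
tr(P') = 20.1012

0.6905 2.4762 1.8810 0.9524


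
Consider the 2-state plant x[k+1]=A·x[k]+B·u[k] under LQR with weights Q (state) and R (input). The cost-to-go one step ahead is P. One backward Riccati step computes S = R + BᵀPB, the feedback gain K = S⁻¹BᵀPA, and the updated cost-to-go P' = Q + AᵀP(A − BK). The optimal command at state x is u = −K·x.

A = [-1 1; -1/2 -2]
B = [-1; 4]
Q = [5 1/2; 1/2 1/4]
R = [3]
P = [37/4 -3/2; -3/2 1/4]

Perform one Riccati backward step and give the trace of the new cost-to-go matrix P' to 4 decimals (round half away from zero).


BᵀP = [-15.2500 2.5000]
S = R + BᵀPB = [3] + [25.2500] = [28.2500]
BᵀPA = [14.0000 -20.2500]
K = S⁻¹·BᵀPA = [0.4956 -0.7168]
A−BK = [-0.5044 0.2832; -2.4823 0.8673]
AᵀP(A−BK) = [0.8744 -1.2146; -1.2146 1.7345]
P' = Q + AᵀP(A−BK) = [5.8744 -0.7146; -0.7146 1.9845]
tr(P') = 7.8590

7.8590


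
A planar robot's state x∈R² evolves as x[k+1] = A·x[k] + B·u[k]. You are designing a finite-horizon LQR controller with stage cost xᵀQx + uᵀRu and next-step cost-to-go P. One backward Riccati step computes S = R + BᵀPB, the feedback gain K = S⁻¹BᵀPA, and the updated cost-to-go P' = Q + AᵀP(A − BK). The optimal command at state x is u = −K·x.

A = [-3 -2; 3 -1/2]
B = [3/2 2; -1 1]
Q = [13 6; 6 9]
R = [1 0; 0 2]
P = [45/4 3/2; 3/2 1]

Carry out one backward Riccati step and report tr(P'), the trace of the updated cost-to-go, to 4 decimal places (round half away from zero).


BᵀP = [15.3750 1.2500; 24.0000 4.0000]
S = R + BᵀPB = [1 0; 0 2] + [21.8125 32.0000; 32.0000 52.0000] = [22.8125 32.0000; 32.0000 54.0000]
BᵀPA = [-42.3750 -31.3750; -60.0000 -50.0000]
K = S⁻¹·BᵀPA = [-1.7715 -0.4534; -0.0613 -0.6572]
A−BK = [-0.2201 -0.0054; 1.2898 -0.2962]
AᵀP(A−BK) = [4.5027 0.6025; 0.6025 1.1624]
P' = Q + AᵀP(A−BK) = [17.5027 6.6025; 6.6025 10.1624]
tr(P') = 27.6651

27.6651


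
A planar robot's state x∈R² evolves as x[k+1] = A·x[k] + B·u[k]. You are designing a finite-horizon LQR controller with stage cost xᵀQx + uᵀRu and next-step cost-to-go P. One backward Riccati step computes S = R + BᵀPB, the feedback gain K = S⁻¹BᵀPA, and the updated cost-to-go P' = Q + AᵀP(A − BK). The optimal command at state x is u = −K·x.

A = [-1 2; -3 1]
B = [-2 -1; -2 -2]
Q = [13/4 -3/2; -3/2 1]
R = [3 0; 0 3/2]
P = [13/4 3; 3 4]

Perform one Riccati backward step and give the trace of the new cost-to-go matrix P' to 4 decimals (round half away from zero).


7.4919

BᵀP = [-12.5000 -14.0000; -9.2500 -11.0000]
S = R + BᵀPB = [3 0; 0 3/2] + [53.0000 40.5000; 40.5000 31.2500] = [56.0000 40.5000; 40.5000 32.7500]
BᵀPA = [54.5000 -39.0000; 42.2500 -29.5000]
K = S⁻¹·BᵀPA = [0.3806 -0.4258; 0.8194 -0.3742]
A−BK = [0.5806 0.7742; -0.6000 -0.6000]
AᵀP(A−BK) = [1.8871 -0.4839; -0.4839 1.3548]
P' = Q + AᵀP(A−BK) = [5.1371 -1.9839; -1.9839 2.3548]
tr(P') = 7.4919


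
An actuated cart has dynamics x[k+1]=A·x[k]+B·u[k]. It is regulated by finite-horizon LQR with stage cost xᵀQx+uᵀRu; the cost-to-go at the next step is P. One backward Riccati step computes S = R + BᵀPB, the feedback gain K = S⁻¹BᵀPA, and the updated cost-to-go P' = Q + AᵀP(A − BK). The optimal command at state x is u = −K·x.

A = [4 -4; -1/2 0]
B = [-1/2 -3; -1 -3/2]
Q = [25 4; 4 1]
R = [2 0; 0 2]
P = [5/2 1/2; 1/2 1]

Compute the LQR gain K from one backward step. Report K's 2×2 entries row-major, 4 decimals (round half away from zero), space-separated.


0.3227 -0.2096 -1.0816 1.1038

BᵀP = [-1.7500 -1.2500; -8.2500 -3.0000]
S = R + BᵀPB = [2 0; 0 2] + [2.1250 7.1250; 7.1250 29.2500] = [4.1250 7.1250; 7.1250 31.2500]
BᵀPA = [-6.3750 7.0000; -31.5000 33.0000]
K = S⁻¹·BᵀPA = [0.3227 -0.2096; -1.0816 1.1038]
A−BK = [0.9166 -0.7934; -1.7996 1.4461]
AᵀP(A−BK) = [6.2376 -5.5669; -5.5669 5.0422]
P' = Q + AᵀP(A−BK) = [31.2376 -1.5669; -1.5669 6.0422]
tr(P') = 37.2797


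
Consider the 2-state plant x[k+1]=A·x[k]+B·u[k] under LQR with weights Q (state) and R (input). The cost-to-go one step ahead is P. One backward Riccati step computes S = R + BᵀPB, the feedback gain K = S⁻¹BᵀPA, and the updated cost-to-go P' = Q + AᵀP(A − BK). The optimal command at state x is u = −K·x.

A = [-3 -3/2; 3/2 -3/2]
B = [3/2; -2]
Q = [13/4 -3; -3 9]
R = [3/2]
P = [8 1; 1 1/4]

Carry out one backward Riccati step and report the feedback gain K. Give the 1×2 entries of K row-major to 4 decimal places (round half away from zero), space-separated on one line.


BᵀP = [10.0000 1.0000]
S = R + BᵀPB = [3/2] + [13.0000] = [14.5000]
BᵀPA = [-28.5000 -16.5000]
K = S⁻¹·BᵀPA = [-1.9655 -1.1379]
A−BK = [-0.0517 0.2069; -2.4310 -3.7759]
AᵀP(A−BK) = [7.5453 5.2565; 5.2565 4.2866]
P' = Q + AᵀP(A−BK) = [10.7953 2.2565; 2.2565 13.2866]
tr(P') = 24.0819

-1.9655 -1.1379


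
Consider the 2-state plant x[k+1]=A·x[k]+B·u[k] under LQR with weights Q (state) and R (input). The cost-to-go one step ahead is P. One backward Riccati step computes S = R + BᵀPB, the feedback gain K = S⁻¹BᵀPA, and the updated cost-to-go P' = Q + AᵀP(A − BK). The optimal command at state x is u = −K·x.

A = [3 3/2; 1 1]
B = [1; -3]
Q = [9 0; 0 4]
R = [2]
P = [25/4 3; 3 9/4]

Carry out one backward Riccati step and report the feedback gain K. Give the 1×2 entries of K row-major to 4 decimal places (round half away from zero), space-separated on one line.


-1.1429 -0.7500

BᵀP = [-2.7500 -3.7500]
S = R + BᵀPB = [2] + [8.5000] = [10.5000]
BᵀPA = [-12.0000 -7.8750]
K = S⁻¹·BᵀPA = [-1.1429 -0.7500]
A−BK = [4.1429 2.2500; -2.4286 -1.2500]
AᵀP(A−BK) = [62.7857 34.8750; 34.8750 19.4063]
P' = Q + AᵀP(A−BK) = [71.7857 34.8750; 34.8750 23.4063]
tr(P') = 95.1920


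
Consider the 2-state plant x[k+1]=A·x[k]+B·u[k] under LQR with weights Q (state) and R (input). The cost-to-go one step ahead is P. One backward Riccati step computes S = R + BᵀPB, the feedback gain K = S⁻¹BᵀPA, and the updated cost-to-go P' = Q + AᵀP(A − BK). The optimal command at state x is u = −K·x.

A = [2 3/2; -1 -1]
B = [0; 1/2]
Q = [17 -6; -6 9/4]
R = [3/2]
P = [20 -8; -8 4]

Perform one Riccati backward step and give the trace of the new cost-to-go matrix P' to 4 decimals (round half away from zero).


142.6500

BᵀP = [-4.0000 2.0000]
S = R + BᵀPB = [3/2] + [1.0000] = [2.5000]
BᵀPA = [-10.0000 -8.0000]
K = S⁻¹·BᵀPA = [-4.0000 -3.2000]
A−BK = [2.0000 1.5000; 1.0000 0.6000]
AᵀP(A−BK) = [76.0000 60.0000; 60.0000 47.4000]
P' = Q + AᵀP(A−BK) = [93.0000 54.0000; 54.0000 49.6500]
tr(P') = 142.6500


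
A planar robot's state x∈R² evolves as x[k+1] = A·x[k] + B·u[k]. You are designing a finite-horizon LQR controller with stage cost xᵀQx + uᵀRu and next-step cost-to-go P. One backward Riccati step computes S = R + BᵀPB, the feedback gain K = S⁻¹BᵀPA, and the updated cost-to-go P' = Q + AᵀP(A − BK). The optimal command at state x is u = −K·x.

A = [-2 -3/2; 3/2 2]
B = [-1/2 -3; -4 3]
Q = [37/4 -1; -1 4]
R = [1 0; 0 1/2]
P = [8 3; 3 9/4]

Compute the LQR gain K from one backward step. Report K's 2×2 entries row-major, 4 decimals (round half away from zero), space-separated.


0.1117 -0.1061 0.6395 0.5097

BᵀP = [-16.0000 -10.5000; -15.0000 -2.2500]
S = R + BᵀPB = [1 0; 0 1/2] + [50.0000 16.5000; 16.5000 38.2500] = [51.0000 16.5000; 16.5000 38.7500]
BᵀPA = [16.2500 3.0000; 26.6250 18.0000]
K = S⁻¹·BᵀPA = [0.1117 -0.1061; 0.6395 0.5097]
A−BK = [-0.0256 -0.0240; 0.0283 0.0467]
AᵀP(A−BK) = [0.2197 0.1534; 0.1534 0.1439]
P' = Q + AᵀP(A−BK) = [9.4697 -0.8466; -0.8466 4.1439]
tr(P') = 13.6136


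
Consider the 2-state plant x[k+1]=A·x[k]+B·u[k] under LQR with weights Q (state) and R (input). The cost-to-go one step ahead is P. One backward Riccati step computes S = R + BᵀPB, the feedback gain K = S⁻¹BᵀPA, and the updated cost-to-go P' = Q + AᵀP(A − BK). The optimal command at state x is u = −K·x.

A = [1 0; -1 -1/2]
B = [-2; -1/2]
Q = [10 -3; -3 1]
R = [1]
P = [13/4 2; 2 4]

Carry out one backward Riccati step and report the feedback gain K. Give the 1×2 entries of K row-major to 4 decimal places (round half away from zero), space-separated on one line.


-0.0789 0.1579

BᵀP = [-7.5000 -6.0000]
S = R + BᵀPB = [1] + [18.0000] = [19.0000]
BᵀPA = [-1.5000 3.0000]
K = S⁻¹·BᵀPA = [-0.0789 0.1579]
A−BK = [0.8421 0.3158; -1.0395 -0.4211]
AᵀP(A−BK) = [3.1316 1.2368; 1.2368 0.5263]
P' = Q + AᵀP(A−BK) = [13.1316 -1.7632; -1.7632 1.5263]
tr(P') = 14.6579


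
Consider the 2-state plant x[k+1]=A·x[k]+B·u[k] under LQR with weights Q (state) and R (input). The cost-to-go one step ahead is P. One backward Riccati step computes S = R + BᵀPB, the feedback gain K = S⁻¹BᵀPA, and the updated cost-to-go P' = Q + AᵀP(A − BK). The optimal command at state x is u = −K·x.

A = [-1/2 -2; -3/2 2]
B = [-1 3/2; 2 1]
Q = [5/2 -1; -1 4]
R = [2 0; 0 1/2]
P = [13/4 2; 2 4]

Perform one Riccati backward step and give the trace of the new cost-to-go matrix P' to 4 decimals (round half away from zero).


BᵀP = [0.7500 6.0000; 6.8750 7.0000]
S = R + BᵀPB = [2 0; 0 1/2] + [11.2500 7.1250; 7.1250 17.3125] = [13.2500 7.1250; 7.1250 17.8125]
BᵀPA = [-9.3750 10.5000; -13.9375 0.2500]
K = S⁻¹·BᵀPA = [-0.3654 1.0000; -0.6363 -0.3860]
A−BK = [0.0891 -0.4211; -0.1329 0.3860]
AᵀP(A−BK) = [0.5186 -0.7544; -0.7544 2.5965]
P' = Q + AᵀP(A−BK) = [3.0186 -1.7544; -1.7544 6.5965]
tr(P') = 9.6150

9.6150


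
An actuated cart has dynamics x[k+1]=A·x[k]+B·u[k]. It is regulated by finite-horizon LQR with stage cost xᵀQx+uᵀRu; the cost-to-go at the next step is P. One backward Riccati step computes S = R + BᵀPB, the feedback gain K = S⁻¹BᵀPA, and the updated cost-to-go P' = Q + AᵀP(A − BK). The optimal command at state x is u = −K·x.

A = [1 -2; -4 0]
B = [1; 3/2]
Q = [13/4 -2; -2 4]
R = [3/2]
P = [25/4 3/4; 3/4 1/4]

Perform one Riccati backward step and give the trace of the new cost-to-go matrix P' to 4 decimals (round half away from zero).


BᵀP = [7.3750 1.1250]
S = R + BᵀPB = [3/2] + [9.0625] = [10.5625]
BᵀPA = [2.8750 -14.7500]
K = S⁻¹·BᵀPA = [0.2722 -1.3964]
A−BK = [0.7278 -0.6036; -4.4083 2.0947]
AᵀP(A−BK) = [3.4675 -2.4852; -2.4852 4.4024]
P' = Q + AᵀP(A−BK) = [6.7175 -4.4852; -4.4852 8.4024]
tr(P') = 15.1198

15.1198


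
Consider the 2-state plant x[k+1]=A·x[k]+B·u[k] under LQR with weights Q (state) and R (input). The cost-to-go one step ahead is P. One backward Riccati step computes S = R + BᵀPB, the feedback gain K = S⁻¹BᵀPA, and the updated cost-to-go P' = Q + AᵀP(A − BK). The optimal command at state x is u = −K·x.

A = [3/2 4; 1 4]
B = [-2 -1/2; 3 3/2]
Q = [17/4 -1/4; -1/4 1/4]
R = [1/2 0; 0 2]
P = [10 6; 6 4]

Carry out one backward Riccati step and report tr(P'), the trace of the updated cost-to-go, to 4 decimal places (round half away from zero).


219.6494

BᵀP = [-2.0000 0.0000; 4.0000 3.0000]
S = R + BᵀPB = [1/2 0; 0 2] + [4.0000 1.0000; 1.0000 2.5000] = [4.5000 1.0000; 1.0000 4.5000]
BᵀPA = [-3.0000 -8.0000; 9.0000 28.0000]
K = S⁻¹·BᵀPA = [-1.1688 -3.3247; 2.2597 6.9610]
A−BK = [0.2922 0.8312; 1.1169 3.5325]
AᵀP(A−BK) = [20.6558 63.3766; 63.3766 194.4935]
P' = Q + AᵀP(A−BK) = [24.9058 63.1266; 63.1266 194.7435]
tr(P') = 219.6494


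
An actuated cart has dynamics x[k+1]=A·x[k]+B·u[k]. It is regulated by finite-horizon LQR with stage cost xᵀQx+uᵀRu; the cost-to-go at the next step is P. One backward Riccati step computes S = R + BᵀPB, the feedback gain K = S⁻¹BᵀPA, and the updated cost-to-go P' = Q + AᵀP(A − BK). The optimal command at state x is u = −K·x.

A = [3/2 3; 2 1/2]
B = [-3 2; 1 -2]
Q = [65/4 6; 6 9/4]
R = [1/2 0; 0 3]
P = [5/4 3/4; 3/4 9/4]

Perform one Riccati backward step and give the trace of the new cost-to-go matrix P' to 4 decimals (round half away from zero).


BᵀP = [-3.0000 0.0000; 1.0000 -3.0000]
S = R + BᵀPB = [1/2 0; 0 3] + [9.0000 -6.0000; -6.0000 8.0000] = [9.5000 -6.0000; -6.0000 11.0000]
BᵀPA = [-4.5000 -9.0000; -4.5000 1.5000]
K = S⁻¹·BᵀPA = [-1.1168 -1.3139; -1.0182 -0.5803]
A−BK = [0.1861 0.2190; 1.0803 0.6533]
AᵀP(A−BK) = [6.7048 4.4138; 4.4138 3.1081]
P' = Q + AᵀP(A−BK) = [22.9548 10.4138; 10.4138 5.3581]
tr(P') = 28.3130

28.3130


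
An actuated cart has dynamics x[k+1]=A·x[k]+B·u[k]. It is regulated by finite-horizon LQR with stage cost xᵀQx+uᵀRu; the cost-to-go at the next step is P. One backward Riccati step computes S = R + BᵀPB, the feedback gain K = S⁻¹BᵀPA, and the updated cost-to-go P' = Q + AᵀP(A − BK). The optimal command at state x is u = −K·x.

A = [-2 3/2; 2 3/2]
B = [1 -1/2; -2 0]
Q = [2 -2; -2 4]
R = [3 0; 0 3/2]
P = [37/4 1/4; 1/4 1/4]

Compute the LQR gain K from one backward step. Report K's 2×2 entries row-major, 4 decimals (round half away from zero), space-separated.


-1.0612 0.6327 1.1429 -1.1429

BᵀP = [8.7500 -0.2500; -4.6250 -0.1250]
S = R + BᵀPB = [3 0; 0 3/2] + [9.2500 -4.3750; -4.3750 2.3125] = [12.2500 -4.3750; -4.3750 3.8125]
BᵀPA = [-18.0000 12.7500; 9.0000 -7.1250]
K = S⁻¹·BᵀPA = [-1.0612 0.6327; 1.1429 -1.1429]
A−BK = [-0.3673 0.2959; -0.1224 2.7653]
AᵀP(A−BK) = [6.6122 -5.3265; -5.3265 6.2908]
P' = Q + AᵀP(A−BK) = [8.6122 -7.3265; -7.3265 10.2908]
tr(P') = 18.9031
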